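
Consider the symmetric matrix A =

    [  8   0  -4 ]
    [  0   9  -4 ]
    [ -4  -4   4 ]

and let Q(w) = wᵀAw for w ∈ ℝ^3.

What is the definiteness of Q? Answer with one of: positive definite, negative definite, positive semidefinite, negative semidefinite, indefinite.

positive definite

Leading principal minors: Δ_1 = 8, Δ_2 = 72, Δ_3 = 16.
All leading principal minors are positive, so by Sylvester's criterion Q is positive definite.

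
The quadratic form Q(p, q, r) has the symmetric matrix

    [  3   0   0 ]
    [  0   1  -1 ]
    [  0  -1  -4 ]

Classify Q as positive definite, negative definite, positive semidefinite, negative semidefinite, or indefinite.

Applying the same elementary operations to the rows and columns of A produces a congruent diagonal matrix with entries 3, 1, -5.
That gives 2 positive, 1 negative pivots.
Hence Q is indefinite.

indefinite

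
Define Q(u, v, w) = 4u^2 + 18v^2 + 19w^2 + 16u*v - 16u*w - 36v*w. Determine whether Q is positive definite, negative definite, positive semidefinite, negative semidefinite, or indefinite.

The symmetric matrix is A = [[4, 8, -8], [8, 18, -18], [-8, -18, 19]].
Congruent diagonalization of A (simultaneous row and column reduction) yields pivots 4, 2, 1.
So there are 3 positive pivots.
Hence Q is positive definite.

positive definite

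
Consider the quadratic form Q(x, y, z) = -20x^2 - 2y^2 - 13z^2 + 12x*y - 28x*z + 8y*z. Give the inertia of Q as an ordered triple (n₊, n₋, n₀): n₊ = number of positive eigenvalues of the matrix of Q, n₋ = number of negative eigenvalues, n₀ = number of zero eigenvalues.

The associated matrix is A = [[-20, 6, -14], [6, -2, 4], [-14, 4, -13]].
An LDLᵀ factorisation of A has diagonal entries -20, -1/5, -3.
That gives 3 negative pivots.

(0, 3, 0)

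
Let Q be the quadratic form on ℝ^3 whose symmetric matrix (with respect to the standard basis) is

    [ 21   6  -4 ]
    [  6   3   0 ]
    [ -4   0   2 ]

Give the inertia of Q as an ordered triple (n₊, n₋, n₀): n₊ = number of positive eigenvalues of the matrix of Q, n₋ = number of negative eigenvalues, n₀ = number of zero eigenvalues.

(3, 0, 0)

Row-reducing A symmetrically gives the diagonal entries 21, 9/7, 2/9.
Counting signs: 3 positive.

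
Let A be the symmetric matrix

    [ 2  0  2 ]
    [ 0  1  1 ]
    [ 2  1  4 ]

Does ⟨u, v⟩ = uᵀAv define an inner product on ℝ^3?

Leading principal minors: Δ_1 = 2, Δ_2 = 2, Δ_3 = 2.
All leading principal minors are positive, so by Sylvester's criterion Q is positive definite.
⟨·,·⟩ is an inner product exactly when A is positive definite.

yes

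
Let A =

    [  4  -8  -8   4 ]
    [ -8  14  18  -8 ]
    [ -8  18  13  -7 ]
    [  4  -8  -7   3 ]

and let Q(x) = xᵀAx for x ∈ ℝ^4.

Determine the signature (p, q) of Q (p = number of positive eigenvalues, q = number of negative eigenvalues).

Applying the same elementary operations to the rows and columns of A produces a congruent diagonal matrix with entries 4, -2, -1, 0.
Counting signs: 1 positive, 2 negative, 1 zero.

(1, 2)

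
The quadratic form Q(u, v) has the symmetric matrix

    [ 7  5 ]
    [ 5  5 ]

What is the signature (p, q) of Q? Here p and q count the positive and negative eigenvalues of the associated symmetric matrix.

(2, 0)

An LDLᵀ factorisation of A has diagonal entries 7, 10/7.
So there are 2 positive pivots.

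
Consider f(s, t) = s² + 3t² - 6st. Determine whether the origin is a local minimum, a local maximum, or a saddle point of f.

saddle point

The Hessian at the origin is H = [[2, -6], [-6, 6]].
det H = 2·6 − (-6)² = -24 < 0, so H is indefinite.
Therefore the origin is a saddle point.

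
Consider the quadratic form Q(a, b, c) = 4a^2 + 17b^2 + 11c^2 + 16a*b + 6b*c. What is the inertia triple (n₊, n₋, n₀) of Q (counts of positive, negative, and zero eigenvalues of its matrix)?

Write A = [[4, 8, 0], [8, 17, 3], [0, 3, 11]].
Applying the same elementary operations to the rows and columns of A produces a congruent diagonal matrix with entries 4, 1, 2.
Counting signs: 3 positive.

(3, 0, 0)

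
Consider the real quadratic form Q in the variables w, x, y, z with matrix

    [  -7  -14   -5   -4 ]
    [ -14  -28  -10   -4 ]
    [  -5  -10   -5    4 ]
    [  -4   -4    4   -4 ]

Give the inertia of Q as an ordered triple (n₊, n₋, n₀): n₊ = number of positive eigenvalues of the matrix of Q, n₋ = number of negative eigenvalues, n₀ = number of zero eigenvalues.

By Sylvester's law of inertia any congruent diagonalization of A has 1 positive, 3 negative and 0 zero entries.

(1, 3, 0)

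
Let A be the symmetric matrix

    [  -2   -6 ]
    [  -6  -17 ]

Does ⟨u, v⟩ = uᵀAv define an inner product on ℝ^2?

For the 2×2 matrix [[-2, -6], [-6, -17]]: det = -2·-17 − (-6)² = -2, trace = -19.
det < 0 so the eigenvalues have opposite signs; the form is indefinite.
⟨·,·⟩ is an inner product exactly when A is positive definite.

no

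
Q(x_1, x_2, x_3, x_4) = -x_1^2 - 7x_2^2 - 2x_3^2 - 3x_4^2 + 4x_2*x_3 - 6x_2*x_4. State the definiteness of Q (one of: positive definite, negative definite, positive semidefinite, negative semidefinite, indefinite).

Write A = [[-1, 0, 0, 0], [0, -7, 2, -3], [0, 2, -2, 0], [0, -3, 0, -3]].
Symmetric row and column elimination reduces A to a congruent diagonal form with pivots -1, -7, -10/7, -6/5.
That gives 4 negative pivots.
Hence Q is negative definite.

negative definite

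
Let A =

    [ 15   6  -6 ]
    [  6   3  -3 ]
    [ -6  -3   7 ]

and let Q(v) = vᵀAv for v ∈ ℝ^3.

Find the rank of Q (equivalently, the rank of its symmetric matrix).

Symmetric row and column elimination reduces A to a congruent diagonal form with pivots 15, 3/5, 4.
That gives 3 positive pivots.
The rank is the number of nonzero pivots: 3.

3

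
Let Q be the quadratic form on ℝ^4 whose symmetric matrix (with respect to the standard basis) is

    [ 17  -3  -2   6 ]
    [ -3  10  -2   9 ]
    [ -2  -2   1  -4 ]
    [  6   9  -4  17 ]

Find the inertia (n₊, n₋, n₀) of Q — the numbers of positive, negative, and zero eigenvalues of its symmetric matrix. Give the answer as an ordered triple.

Row-reducing A symmetrically gives the diagonal entries 17, 161/17, 29/161, 20/29.
That gives 4 positive pivots.

(4, 0, 0)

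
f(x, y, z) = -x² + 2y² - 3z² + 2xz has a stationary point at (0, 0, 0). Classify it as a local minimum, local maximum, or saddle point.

saddle point

The Hessian at the origin is H = [[-2, 0, 2], [0, 4, 0], [2, 0, -6]].
Row-reducing H symmetrically gives the diagonal entries -2, 4, -4.
Counting signs: 1 positive, 2 negative.
H is indefinite, so the origin is a saddle point.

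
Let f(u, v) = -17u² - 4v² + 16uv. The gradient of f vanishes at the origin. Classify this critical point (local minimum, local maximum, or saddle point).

local maximum

The Hessian at the origin is H = [[-34, 16], [16, -8]].
det H = -34·-8 − (16)² = 16 > 0 and H[1,1] = -34 < 0, so H is negative definite.
Therefore the origin is a local maximum.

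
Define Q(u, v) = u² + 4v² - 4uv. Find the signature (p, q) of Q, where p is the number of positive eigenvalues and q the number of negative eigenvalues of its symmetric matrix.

(1, 0)

The symmetric matrix is A = [[1, -2], [-2, 4]].
Applying the same elementary operations to the rows and columns of A produces a congruent diagonal matrix with entries 1, 0.
So there are 1 positive, 1 zero pivots.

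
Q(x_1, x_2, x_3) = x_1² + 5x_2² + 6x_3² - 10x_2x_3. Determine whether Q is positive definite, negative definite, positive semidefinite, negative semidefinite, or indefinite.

The symmetric matrix of Q is A = [[1, 0, 0], [0, 5, -5], [0, -5, 6]].
Leading principal minors: Δ_1 = 1, Δ_2 = 5, Δ_3 = 5.
All leading principal minors are positive, so by Sylvester's criterion Q is positive definite.

positive definite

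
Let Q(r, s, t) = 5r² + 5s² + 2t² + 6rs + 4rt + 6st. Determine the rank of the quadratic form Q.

3

The symmetric matrix is A = [[5, 3, 2], [3, 5, 3], [2, 3, 2]].
An LDLᵀ factorisation of A has diagonal entries 5, 16/5, 3/16.
Counting signs: 3 positive.
The rank is the number of nonzero pivots: 3.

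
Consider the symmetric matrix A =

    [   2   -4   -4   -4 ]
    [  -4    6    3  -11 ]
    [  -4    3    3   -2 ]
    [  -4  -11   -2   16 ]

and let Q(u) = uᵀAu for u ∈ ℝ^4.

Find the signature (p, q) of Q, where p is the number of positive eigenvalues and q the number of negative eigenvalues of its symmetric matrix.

(3, 1)

Applying the same elementary operations to the rows and columns of A produces a congruent diagonal matrix with entries 2, -2, 15/2, 1.
So there are 3 positive, 1 negative pivots.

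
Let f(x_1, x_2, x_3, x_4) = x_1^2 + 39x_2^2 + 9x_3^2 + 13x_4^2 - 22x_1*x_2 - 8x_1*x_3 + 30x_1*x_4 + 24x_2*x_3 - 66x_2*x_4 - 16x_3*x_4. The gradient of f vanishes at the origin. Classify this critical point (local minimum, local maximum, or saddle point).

The Hessian at the origin is H = [[2, -22, -8, 30], [-22, 78, 24, -66], [-8, 24, 18, -16], [30, -66, -16, 26]].
An LDLᵀ factorisation of H has diagonal entries 2, -164, 450/41, 8/9.
That gives 3 positive, 1 negative pivots.
H is indefinite, so the origin is a saddle point.

saddle point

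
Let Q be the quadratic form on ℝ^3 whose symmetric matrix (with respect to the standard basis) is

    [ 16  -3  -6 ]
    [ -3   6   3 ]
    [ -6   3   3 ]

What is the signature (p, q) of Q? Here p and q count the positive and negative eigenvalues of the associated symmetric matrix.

(3, 0)

Congruent diagonalization of A (simultaneous row and column reduction) yields pivots 16, 87/16, 3/29.
Counting signs: 3 positive.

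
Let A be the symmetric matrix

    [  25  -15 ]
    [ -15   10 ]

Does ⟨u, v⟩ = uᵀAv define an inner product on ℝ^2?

Row-reducing A symmetrically gives the diagonal entries 25, 1.
So there are 2 positive pivots.
Hence Q is positive definite.
⟨·,·⟩ is an inner product exactly when A is positive definite.

yes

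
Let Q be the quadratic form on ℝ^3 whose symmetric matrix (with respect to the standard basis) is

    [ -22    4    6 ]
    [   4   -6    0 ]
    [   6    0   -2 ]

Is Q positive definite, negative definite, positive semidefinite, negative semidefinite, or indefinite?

Leading principal minors: Δ_1 = -22, Δ_2 = 116, Δ_3 = -16.
The signs alternate starting with Δ_1 < 0, so by Sylvester's criterion Q is negative definite.

negative definite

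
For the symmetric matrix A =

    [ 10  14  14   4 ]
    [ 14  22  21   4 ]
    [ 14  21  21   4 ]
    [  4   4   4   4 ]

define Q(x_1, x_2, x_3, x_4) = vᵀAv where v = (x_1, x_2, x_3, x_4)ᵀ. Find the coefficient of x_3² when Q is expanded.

21

The coefficient of x_3² is the diagonal entry A[3,3] = 21.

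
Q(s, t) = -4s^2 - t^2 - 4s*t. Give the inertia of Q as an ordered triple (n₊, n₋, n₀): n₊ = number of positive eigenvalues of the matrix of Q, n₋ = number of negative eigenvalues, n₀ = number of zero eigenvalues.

Write A = [[-4, -2], [-2, -1]].
Row-reducing A symmetrically gives the diagonal entries -4, 0.
That gives 1 negative, 1 zero pivots.

(0, 1, 1)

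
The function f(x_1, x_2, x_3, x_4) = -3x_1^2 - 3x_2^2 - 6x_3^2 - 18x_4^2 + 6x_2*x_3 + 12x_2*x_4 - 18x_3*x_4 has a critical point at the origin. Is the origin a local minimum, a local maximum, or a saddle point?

local maximum

The Hessian at the origin is H = [[-6, 0, 0, 0], [0, -6, 6, 12], [0, 6, -12, -18], [0, 12, -18, -36]].
Applying the same elementary operations to the rows and columns of H produces a congruent diagonal matrix with entries -6, -6, -6, -6.
Counting signs: 4 negative.
H is negative definite, so the origin is a strict local maximum.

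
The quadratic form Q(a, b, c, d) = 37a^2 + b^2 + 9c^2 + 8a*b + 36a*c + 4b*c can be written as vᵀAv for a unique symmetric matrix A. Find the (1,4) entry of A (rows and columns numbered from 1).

The coefficient of a·d in Q is 0. For a symmetric A this equals A[1,4] + A[4,1] = 2·A[1,4].
So A[1,4] = 0/2 = 0.

0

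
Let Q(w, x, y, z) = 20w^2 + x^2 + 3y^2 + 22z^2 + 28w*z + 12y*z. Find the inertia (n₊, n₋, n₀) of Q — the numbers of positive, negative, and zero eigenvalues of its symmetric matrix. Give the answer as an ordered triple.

The symmetric matrix is A = [[20, 0, 0, 14], [0, 1, 0, 0], [0, 0, 3, 6], [14, 0, 6, 22]].
Symmetric row and column elimination reduces A to a congruent diagonal form with pivots 20, 1, 3, 1/5.
So there are 4 positive pivots.

(4, 0, 0)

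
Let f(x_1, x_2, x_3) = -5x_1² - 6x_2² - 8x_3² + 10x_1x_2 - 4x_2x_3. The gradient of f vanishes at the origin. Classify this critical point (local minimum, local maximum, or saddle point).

The Hessian at the origin is H = [[-10, 10, 0], [10, -12, -4], [0, -4, -16]].
An LDLᵀ factorisation of H has diagonal entries -10, -2, -8.
So there are 3 negative pivots.
H is negative definite, so the origin is a strict local maximum.

local maximum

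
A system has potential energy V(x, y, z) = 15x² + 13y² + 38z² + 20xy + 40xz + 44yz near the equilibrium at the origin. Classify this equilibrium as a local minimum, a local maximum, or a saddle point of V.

The Hessian at the origin is H = [[30, 20, 40], [20, 26, 44], [40, 44, 76]].
Row-reducing H symmetrically gives the diagonal entries 30, 38/3, -20/19.
That gives 2 positive, 1 negative pivots.
H is indefinite, so the origin is a saddle point.

saddle point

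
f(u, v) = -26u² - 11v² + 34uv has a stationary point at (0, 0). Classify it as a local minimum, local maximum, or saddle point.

The Hessian at the origin is H = [[-52, 34], [34, -22]].
det H = -52·-22 − (34)² = -12 < 0, so H is indefinite.
Therefore the origin is a saddle point.

saddle point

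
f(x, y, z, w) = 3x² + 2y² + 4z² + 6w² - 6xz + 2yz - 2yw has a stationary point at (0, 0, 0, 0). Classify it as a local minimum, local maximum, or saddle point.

local minimum

The Hessian at the origin is H = [[6, 0, -6, 0], [0, 4, 2, -2], [-6, 2, 8, 0], [0, -2, 0, 12]].
Symmetric row and column elimination reduces H to a congruent diagonal form with pivots 6, 4, 1, 10.
So there are 4 positive pivots.
H is positive definite, so the origin is a strict local minimum.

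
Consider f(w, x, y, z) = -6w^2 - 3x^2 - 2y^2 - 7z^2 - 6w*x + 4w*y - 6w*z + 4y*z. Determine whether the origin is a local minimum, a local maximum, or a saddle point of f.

The Hessian at the origin is H = [[-12, -6, 4, -6], [-6, -6, 0, 0], [4, 0, -4, 4], [-6, 0, 4, -14]].
An LDLᵀ factorisation of H has diagonal entries -12, -3, -4/3, -8.
So there are 4 negative pivots.
H is negative definite, so the origin is a strict local maximum.

local maximum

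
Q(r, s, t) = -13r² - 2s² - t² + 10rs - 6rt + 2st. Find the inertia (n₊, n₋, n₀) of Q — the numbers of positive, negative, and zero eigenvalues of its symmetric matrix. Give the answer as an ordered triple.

The associated matrix is A = [[-13, 5, -3], [5, -2, 1], [-3, 1, -1]].
Congruent diagonalization of A (simultaneous row and column reduction) yields pivots -13, -1/13, 0.
Counting signs: 2 negative, 1 zero.

(0, 2, 1)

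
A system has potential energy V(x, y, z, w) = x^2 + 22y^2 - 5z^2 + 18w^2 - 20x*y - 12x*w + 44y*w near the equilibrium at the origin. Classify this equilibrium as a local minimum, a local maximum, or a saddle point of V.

saddle point

The Hessian at the origin is H = [[2, -20, 0, -12], [-20, 44, 0, 44], [0, 0, -10, 0], [-12, 44, 0, 36]].
An LDLᵀ factorisation of H has diagonal entries 2, -156, -10, 40/39.
That gives 2 positive, 2 negative pivots.
H is indefinite, so the origin is a saddle point.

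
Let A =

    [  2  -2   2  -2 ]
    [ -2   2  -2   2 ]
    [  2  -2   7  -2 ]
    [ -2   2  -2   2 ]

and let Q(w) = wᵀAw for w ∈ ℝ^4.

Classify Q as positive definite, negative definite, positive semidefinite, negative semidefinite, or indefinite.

positive semidefinite

Row-reducing A symmetrically gives the diagonal entries 2, 0, 5, 0.
That gives 2 positive, 2 zero pivots.
Hence Q is positive semidefinite.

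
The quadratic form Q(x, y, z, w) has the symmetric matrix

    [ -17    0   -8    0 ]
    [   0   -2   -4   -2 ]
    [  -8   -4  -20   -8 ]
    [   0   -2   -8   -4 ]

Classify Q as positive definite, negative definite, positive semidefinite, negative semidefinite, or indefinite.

negative definite

Leading principal minors: Δ_1 = -17, Δ_2 = 34, Δ_3 = -280, Δ_4 = 16.
The signs alternate starting with Δ_1 < 0, so by Sylvester's criterion Q is negative definite.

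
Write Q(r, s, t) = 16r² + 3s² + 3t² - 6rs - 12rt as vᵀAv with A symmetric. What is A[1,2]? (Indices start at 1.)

The coefficient of r·s in Q is -6. For a symmetric A this equals A[1,2] + A[2,1] = 2·A[1,2].
So A[1,2] = -6/2 = -3.

-3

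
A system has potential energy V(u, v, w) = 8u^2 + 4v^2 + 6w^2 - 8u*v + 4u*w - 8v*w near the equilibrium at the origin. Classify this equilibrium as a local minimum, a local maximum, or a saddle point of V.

local minimum

The Hessian at the origin is H = [[16, -8, 4], [-8, 8, -8], [4, -8, 12]].
Applying the same elementary operations to the rows and columns of H produces a congruent diagonal matrix with entries 16, 4, 2.
Counting signs: 3 positive.
H is positive definite, so the origin is a strict local minimum.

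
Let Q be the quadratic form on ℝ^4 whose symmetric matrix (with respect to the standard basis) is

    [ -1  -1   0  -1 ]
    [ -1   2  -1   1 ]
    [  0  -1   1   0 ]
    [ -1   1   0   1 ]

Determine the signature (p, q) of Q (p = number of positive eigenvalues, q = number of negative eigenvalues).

Congruent diagonalization of A (simultaneous row and column reduction) yields pivots -1, 3, 2/3, 0.
Counting signs: 2 positive, 1 negative, 1 zero.

(2, 1)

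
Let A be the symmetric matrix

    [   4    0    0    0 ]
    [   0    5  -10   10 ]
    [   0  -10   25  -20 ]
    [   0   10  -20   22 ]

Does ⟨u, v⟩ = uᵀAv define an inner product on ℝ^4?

Leading principal minors: Δ_1 = 4, Δ_2 = 20, Δ_3 = 100, Δ_4 = 200.
All leading principal minors are positive, so by Sylvester's criterion Q is positive definite.
⟨·,·⟩ is an inner product exactly when A is positive definite.

yes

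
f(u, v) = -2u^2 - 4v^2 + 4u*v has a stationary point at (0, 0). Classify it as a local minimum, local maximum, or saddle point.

local maximum

The Hessian at the origin is H = [[-4, 4], [4, -8]].
det H = -4·-8 − (4)² = 16 > 0 and H[1,1] = -4 < 0, so H is negative definite.
Therefore the origin is a local maximum.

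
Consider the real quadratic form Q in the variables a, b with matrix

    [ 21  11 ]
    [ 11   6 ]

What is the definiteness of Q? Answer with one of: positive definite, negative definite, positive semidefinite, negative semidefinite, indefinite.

positive definite

For the 2×2 matrix [[21, 11], [11, 6]]: det = 21·6 − (11)² = 5, trace = 27.
det > 0 so both eigenvalues share the sign of the trace; trace = 27 > 0 ⇒ both positive.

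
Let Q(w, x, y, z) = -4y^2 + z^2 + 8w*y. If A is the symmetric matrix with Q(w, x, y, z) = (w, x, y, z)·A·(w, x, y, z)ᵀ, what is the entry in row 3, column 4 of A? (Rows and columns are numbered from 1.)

0

The coefficient of y·z in Q is 0. For a symmetric A this equals A[3,4] + A[4,3] = 2·A[3,4].
So A[3,4] = 0/2 = 0.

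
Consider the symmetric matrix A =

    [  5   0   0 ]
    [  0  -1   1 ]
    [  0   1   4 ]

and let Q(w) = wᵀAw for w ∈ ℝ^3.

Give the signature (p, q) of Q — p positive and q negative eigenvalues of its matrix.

(2, 1)

Symmetric row and column elimination reduces A to a congruent diagonal form with pivots 5, -1, 5.
That gives 2 positive, 1 negative pivots.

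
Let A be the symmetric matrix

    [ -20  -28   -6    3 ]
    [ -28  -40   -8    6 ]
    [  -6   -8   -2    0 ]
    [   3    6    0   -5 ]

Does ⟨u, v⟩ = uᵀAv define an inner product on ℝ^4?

Applying the same elementary operations to the rows and columns of A produces a congruent diagonal matrix with entries -20, -4/5, 0, -1/2.
So there are 3 negative, 1 zero pivots.
Hence Q is negative semidefinite.
⟨·,·⟩ is an inner product exactly when A is positive definite.

no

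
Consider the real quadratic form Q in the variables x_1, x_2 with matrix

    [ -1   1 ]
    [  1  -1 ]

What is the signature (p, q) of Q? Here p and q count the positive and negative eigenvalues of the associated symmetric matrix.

(0, 1)

Congruent diagonalization of A (simultaneous row and column reduction) yields pivots -1, 0.
So there are 1 negative, 1 zero pivots.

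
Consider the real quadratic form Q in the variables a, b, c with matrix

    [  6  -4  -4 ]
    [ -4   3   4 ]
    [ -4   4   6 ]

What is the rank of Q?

An LDLᵀ factorisation of A has diagonal entries 6, 1/3, -2.
So there are 2 positive, 1 negative pivots.
The rank is the number of nonzero pivots: 3.

3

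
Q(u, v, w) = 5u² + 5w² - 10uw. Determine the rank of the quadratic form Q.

1

The associated matrix is A = [[5, 0, -5], [0, 0, 0], [-5, 0, 5]].
Applying the same elementary operations to the rows and columns of A produces a congruent diagonal matrix with entries 5, 0, 0.
So there are 1 positive, 2 zero pivots.
The rank is the number of nonzero pivots: 1.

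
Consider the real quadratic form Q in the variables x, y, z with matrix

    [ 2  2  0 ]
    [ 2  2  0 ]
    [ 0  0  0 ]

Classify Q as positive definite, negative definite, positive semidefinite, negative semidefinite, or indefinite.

positive semidefinite

Congruent diagonalization of A (simultaneous row and column reduction) yields pivots 2, 0, 0.
Counting signs: 1 positive, 2 zero.
Hence Q is positive semidefinite.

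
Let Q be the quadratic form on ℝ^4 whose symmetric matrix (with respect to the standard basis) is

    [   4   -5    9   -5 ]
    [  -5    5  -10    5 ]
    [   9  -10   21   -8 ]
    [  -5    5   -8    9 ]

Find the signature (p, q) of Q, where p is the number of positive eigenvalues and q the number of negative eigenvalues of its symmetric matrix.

Congruent diagonalization of A (simultaneous row and column reduction) yields pivots 4, -5/4, 2, 2.
Counting signs: 3 positive, 1 negative.

(3, 1)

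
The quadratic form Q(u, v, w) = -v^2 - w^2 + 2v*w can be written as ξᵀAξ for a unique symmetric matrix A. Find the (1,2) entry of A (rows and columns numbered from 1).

0

The coefficient of u·v in Q is 0. For a symmetric A this equals A[1,2] + A[2,1] = 2·A[1,2].
So A[1,2] = 0/2 = 0.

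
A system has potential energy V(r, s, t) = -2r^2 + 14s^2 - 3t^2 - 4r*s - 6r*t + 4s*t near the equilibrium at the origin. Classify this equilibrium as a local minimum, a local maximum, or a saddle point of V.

The Hessian at the origin is H = [[-4, -4, -6], [-4, 28, 4], [-6, 4, -6]].
An LDLᵀ factorisation of H has diagonal entries -4, 32, -1/8.
So there are 1 positive, 2 negative pivots.
H is indefinite, so the origin is a saddle point.

saddle point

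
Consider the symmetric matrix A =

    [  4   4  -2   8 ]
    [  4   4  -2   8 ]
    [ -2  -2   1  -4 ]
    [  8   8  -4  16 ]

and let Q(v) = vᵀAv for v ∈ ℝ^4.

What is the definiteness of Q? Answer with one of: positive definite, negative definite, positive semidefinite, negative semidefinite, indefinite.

Congruent diagonalization of A (simultaneous row and column reduction) yields pivots 4, 0, 0, 0.
So there are 1 positive, 3 zero pivots.
Hence Q is positive semidefinite.

positive semidefinite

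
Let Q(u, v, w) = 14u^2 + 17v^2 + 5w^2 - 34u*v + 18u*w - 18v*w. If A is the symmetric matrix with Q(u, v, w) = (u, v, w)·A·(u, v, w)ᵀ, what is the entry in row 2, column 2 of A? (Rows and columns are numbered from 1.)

17

The coefficient of v^2 in Q is 17, and that is exactly A[2,2].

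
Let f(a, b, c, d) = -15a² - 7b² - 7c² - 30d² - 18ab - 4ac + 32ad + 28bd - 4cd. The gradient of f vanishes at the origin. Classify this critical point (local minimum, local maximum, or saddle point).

local maximum

The Hessian at the origin is H = [[-30, -18, -4, 32], [-18, -14, 0, 28], [-4, 0, -14, -4], [32, 28, -4, -60]].
Row-reducing H symmetrically gives the diagonal entries -30, -16/5, -35/3, -10/7.
That gives 4 negative pivots.
H is negative definite, so the origin is a strict local maximum.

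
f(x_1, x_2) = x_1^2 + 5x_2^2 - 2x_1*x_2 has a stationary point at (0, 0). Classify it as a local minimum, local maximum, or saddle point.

The Hessian at the origin is H = [[2, -2], [-2, 10]].
det H = 2·10 − (-2)² = 16 > 0 and H[1,1] = 2 > 0, so H is positive definite.
Therefore the origin is a local minimum.

local minimum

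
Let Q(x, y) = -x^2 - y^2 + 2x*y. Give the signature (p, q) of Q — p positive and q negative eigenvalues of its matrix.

(0, 1)

Write A = [[-1, 1], [1, -1]].
Symmetric row and column elimination reduces A to a congruent diagonal form with pivots -1, 0.
Counting signs: 1 negative, 1 zero.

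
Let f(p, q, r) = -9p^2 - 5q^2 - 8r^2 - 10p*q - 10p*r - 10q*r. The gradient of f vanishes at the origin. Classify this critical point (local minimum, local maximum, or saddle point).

local maximum

The Hessian at the origin is H = [[-18, -10, -10], [-10, -10, -10], [-10, -10, -16]].
Row-reducing H symmetrically gives the diagonal entries -18, -40/9, -6.
Counting signs: 3 negative.
H is negative definite, so the origin is a strict local maximum.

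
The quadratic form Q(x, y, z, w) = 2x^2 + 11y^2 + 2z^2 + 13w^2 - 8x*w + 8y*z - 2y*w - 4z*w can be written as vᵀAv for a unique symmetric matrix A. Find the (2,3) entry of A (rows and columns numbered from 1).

The coefficient of y·z in Q is 8. For a symmetric A this equals A[2,3] + A[3,2] = 2·A[2,3].
So A[2,3] = 8/2 = 4.

4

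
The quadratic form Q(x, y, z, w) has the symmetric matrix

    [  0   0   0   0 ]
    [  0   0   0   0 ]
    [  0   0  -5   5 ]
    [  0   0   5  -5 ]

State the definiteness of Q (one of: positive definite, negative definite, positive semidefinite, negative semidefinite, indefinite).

negative semidefinite

Applying the same elementary operations to the rows and columns of A produces a congruent diagonal matrix with entries 0, 0, -5, 0.
That gives 1 negative, 3 zero pivots.
Hence Q is negative semidefinite.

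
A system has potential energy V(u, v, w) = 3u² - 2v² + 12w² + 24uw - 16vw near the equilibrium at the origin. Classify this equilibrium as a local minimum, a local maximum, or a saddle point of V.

The Hessian at the origin is H = [[6, 0, 24], [0, -4, -16], [24, -16, 24]].
Row-reducing H symmetrically gives the diagonal entries 6, -4, -8.
So there are 1 positive, 2 negative pivots.
H is indefinite, so the origin is a saddle point.

saddle point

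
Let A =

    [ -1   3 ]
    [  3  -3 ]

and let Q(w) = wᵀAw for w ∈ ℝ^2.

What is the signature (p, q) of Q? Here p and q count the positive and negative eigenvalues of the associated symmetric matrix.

Row-reducing A symmetrically gives the diagonal entries -1, 6.
So there are 1 positive, 1 negative pivots.

(1, 1)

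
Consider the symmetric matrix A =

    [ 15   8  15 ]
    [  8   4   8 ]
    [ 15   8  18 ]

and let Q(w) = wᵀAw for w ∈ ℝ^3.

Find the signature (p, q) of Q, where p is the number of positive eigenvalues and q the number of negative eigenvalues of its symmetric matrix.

Applying the same elementary operations to the rows and columns of A produces a congruent diagonal matrix with entries 15, -4/15, 3.
So there are 2 positive, 1 negative pivots.

(2, 1)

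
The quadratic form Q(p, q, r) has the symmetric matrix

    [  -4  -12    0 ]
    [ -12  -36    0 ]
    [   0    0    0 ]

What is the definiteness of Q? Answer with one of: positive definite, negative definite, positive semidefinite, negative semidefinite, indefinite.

Applying the same elementary operations to the rows and columns of A produces a congruent diagonal matrix with entries -4, 0, 0.
So there are 1 negative, 2 zero pivots.
Hence Q is negative semidefinite.

negative semidefinite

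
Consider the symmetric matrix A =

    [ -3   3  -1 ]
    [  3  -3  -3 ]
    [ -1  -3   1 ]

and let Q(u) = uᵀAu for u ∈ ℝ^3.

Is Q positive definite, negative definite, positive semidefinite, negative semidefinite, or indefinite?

A is congruent to a diagonal matrix with 1 positive, 2 negative and 0 zero entries, so Q is indefinite.

indefinite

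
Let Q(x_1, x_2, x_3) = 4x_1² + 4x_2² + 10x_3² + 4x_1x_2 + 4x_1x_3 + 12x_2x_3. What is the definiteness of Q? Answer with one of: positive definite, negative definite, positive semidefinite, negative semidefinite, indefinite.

positive definite

The symmetric matrix of Q is A = [[4, 2, 2], [2, 4, 6], [2, 6, 10]].
Leading principal minors: Δ_1 = 4, Δ_2 = 12, Δ_3 = 8.
All leading principal minors are positive, so by Sylvester's criterion Q is positive definite.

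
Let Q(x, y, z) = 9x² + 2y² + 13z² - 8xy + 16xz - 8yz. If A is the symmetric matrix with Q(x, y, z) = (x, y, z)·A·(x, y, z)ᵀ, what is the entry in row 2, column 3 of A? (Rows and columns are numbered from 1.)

-4

The coefficient of y·z in Q is -8. For a symmetric A this equals A[2,3] + A[3,2] = 2·A[2,3].
So A[2,3] = -8/2 = -4.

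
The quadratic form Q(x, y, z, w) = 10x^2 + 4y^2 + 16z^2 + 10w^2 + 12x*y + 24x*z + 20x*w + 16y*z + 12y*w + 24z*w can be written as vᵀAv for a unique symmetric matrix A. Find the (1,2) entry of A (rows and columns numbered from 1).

6

The coefficient of x·y in Q is 12. For a symmetric A this equals A[1,2] + A[2,1] = 2·A[1,2].
So A[1,2] = 12/2 = 6.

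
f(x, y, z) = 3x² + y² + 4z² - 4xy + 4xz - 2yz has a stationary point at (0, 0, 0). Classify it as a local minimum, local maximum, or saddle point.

saddle point

The Hessian at the origin is H = [[6, -4, 4], [-4, 2, -2], [4, -2, 8]].
An LDLᵀ factorisation of H has diagonal entries 6, -2/3, 6.
So there are 2 positive, 1 negative pivots.
H is indefinite, so the origin is a saddle point.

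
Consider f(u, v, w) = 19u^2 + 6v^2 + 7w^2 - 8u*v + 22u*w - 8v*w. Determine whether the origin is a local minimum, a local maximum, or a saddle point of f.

The Hessian at the origin is H = [[38, -8, 22], [-8, 12, -8], [22, -8, 14]].
Applying the same elementary operations to the rows and columns of H produces a congruent diagonal matrix with entries 38, 196/19, 8/49.
Counting signs: 3 positive.
H is positive definite, so the origin is a strict local minimum.

local minimum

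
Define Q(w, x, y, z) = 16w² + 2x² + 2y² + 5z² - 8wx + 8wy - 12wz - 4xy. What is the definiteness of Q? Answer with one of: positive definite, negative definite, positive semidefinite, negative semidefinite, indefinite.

positive semidefinite

The associated matrix is A = [[16, -4, 4, -6], [-4, 2, -2, 0], [4, -2, 2, 0], [-6, 0, 0, 5]].
Symmetric row and column elimination reduces A to a congruent diagonal form with pivots 16, 1, 0, 1/2.
Counting signs: 3 positive, 1 zero.
Hence Q is positive semidefinite.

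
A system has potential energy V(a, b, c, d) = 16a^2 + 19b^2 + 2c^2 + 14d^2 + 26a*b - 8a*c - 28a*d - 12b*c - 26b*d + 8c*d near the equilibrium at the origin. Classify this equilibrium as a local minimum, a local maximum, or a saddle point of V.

local minimum

The Hessian at the origin is H = [[32, 26, -8, -28], [26, 38, -12, -26], [-8, -12, 4, 8], [-28, -26, 8, 28]].
Congruent diagonalization of H (simultaneous row and column reduction) yields pivots 32, 135/8, 28/135, 20/7.
Counting signs: 4 positive.
H is positive definite, so the origin is a strict local minimum.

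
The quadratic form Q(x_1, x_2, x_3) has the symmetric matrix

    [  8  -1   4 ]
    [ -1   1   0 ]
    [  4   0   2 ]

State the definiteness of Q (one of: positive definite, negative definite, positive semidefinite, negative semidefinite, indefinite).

Symmetric row and column elimination reduces A to a congruent diagonal form with pivots 8, 7/8, -2/7.
That gives 2 positive, 1 negative pivots.
Hence Q is indefinite.

indefinite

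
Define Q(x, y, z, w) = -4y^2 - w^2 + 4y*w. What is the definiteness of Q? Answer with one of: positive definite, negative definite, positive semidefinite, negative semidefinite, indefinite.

negative semidefinite

Write A = [[0, 0, 0, 0], [0, -4, 0, 2], [0, 0, 0, 0], [0, 2, 0, -1]].
Row-reducing A symmetrically gives the diagonal entries 0, -4, 0, 0.
Counting signs: 1 negative, 3 zero.
Hence Q is negative semidefinite.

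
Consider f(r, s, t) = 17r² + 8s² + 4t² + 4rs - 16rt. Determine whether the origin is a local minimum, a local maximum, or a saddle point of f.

The Hessian at the origin is H = [[34, 4, -16], [4, 16, 0], [-16, 0, 8]].
Congruent diagonalization of H (simultaneous row and column reduction) yields pivots 34, 264/17, 8/33.
That gives 3 positive pivots.
H is positive definite, so the origin is a strict local minimum.

local minimum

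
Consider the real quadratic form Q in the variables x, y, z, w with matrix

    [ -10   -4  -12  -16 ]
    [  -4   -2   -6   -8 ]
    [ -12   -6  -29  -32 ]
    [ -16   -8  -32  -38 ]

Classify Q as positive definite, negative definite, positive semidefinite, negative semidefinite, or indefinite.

negative definite

Leading principal minors: Δ_1 = -10, Δ_2 = 4, Δ_3 = -44, Δ_4 = 8.
The signs alternate starting with Δ_1 < 0, so by Sylvester's criterion Q is negative definite.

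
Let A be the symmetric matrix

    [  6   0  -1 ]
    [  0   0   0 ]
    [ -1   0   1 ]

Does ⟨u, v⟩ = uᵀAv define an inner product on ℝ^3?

Applying the same elementary operations to the rows and columns of A produces a congruent diagonal matrix with entries 6, 0, 5/6.
That gives 2 positive, 1 zero pivots.
Hence Q is positive semidefinite.
⟨·,·⟩ is an inner product exactly when A is positive definite.

no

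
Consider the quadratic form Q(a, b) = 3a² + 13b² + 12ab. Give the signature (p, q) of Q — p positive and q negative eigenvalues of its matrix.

Write A = [[3, 6], [6, 13]].
An LDLᵀ factorisation of A has diagonal entries 3, 1.
That gives 2 positive pivots.

(2, 0)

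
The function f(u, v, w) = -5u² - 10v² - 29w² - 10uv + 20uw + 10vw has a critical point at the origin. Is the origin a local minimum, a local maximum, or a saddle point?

The Hessian at the origin is H = [[-10, -10, 20], [-10, -20, 10], [20, 10, -58]].
Row-reducing H symmetrically gives the diagonal entries -10, -10, -8.
That gives 3 negative pivots.
H is negative definite, so the origin is a strict local maximum.

local maximum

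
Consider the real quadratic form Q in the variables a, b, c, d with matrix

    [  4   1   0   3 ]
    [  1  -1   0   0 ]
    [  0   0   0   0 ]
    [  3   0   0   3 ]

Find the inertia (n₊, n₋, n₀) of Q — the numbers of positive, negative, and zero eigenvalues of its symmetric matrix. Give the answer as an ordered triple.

(2, 1, 1)

Applying the same elementary operations to the rows and columns of A produces a congruent diagonal matrix with entries 4, -5/4, 0, 6/5.
That gives 2 positive, 1 negative, 1 zero pivots.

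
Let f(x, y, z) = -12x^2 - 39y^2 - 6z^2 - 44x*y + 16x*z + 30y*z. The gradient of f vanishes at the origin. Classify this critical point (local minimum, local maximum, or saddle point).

The Hessian at the origin is H = [[-24, -44, 16], [-44, -78, 30], [16, 30, -12]].
Symmetric row and column elimination reduces H to a congruent diagonal form with pivots -24, 8/3, -3/2.
Counting signs: 1 positive, 2 negative.
H is indefinite, so the origin is a saddle point.

saddle point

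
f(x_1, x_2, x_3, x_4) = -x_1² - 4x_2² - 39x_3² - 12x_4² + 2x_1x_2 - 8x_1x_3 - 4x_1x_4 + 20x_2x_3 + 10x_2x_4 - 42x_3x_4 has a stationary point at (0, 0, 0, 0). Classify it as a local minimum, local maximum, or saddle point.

local maximum

The Hessian at the origin is H = [[-2, 2, -8, -4], [2, -8, 20, 10], [-8, 20, -78, -42], [-4, 10, -42, -24]].
An LDLᵀ factorisation of H has diagonal entries -2, -6, -22, -12/11.
That gives 4 negative pivots.
H is negative definite, so the origin is a strict local maximum.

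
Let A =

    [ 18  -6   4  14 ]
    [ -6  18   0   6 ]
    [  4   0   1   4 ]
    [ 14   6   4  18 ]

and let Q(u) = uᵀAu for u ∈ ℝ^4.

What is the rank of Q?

Applying the same elementary operations to the rows and columns of A produces a congruent diagonal matrix with entries 18, 16, 0, 0.
Counting signs: 2 positive, 2 zero.
The rank is the number of nonzero pivots: 2.

2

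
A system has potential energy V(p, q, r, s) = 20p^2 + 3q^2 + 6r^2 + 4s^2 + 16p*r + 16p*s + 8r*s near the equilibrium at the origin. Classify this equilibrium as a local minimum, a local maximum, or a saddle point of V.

local minimum

The Hessian at the origin is H = [[40, 0, 16, 16], [0, 6, 0, 0], [16, 0, 12, 8], [16, 0, 8, 8]].
Symmetric row and column elimination reduces H to a congruent diagonal form with pivots 40, 6, 28/5, 8/7.
So there are 4 positive pivots.
H is positive definite, so the origin is a strict local minimum.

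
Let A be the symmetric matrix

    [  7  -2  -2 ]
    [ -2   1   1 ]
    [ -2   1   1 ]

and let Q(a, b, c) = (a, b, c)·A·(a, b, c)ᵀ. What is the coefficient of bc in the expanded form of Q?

The coefficient of bc is A[2,3] + A[3,2] = 2·1 = 2.

2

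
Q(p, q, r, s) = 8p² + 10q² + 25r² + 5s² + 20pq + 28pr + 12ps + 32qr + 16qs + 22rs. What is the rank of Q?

Write A = [[8, 10, 14, 6], [10, 10, 16, 8], [14, 16, 25, 11], [6, 8, 11, 5]].
An LDLᵀ factorisation of A has diagonal entries 8, -5/2, 7/5, 4/7.
So there are 3 positive, 1 negative pivots.
The rank is the number of nonzero pivots: 4.

4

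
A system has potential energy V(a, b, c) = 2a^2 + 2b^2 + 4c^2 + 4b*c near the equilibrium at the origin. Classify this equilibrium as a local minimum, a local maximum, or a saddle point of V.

The Hessian at the origin is H = [[4, 0, 0], [0, 4, 4], [0, 4, 8]].
Congruent diagonalization of H (simultaneous row and column reduction) yields pivots 4, 4, 4.
That gives 3 positive pivots.
H is positive definite, so the origin is a strict local minimum.

local minimum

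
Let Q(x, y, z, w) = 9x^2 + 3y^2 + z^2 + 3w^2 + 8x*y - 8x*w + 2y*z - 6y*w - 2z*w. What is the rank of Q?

The symmetric matrix is A = [[9, 4, 0, -4], [4, 3, 1, -3], [0, 1, 1, -1], [-4, -3, -1, 3]].
Row-reducing A symmetrically gives the diagonal entries 9, 11/9, 2/11, 0.
That gives 3 positive, 1 zero pivots.
The rank is the number of nonzero pivots: 3.

3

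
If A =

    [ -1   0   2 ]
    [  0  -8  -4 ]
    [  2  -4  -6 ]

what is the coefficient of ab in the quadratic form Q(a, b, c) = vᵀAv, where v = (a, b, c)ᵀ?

The coefficient of ab is A[1,2] + A[2,1] = 2·0 = 0.

0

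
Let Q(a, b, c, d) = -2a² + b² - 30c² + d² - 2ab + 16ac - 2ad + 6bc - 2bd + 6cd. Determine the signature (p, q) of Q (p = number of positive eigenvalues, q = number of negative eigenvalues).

(2, 1)

The associated matrix is A = [[-2, -1, 8, -1], [-1, 1, 3, -1], [8, 3, -30, 3], [-1, -1, 3, 1]].
Row-reducing A symmetrically gives the diagonal entries -2, 3/2, 4/3, 0.
That gives 2 positive, 1 negative, 1 zero pivots.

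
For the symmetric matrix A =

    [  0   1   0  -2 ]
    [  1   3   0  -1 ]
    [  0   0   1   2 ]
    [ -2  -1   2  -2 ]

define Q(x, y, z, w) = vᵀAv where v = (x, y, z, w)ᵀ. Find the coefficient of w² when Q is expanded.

The coefficient of w² is the diagonal entry A[4,4] = -2.

-2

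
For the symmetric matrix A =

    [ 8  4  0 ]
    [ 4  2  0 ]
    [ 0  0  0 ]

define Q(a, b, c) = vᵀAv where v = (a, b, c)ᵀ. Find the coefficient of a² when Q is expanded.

The coefficient of a² is the diagonal entry A[1,1] = 8.

8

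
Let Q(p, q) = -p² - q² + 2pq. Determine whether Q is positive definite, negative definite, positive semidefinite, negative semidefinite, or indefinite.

negative semidefinite

The symmetric matrix of Q is [[-1, 1], [1, -1]].
For the 2×2 matrix [[-1, 1], [1, -1]]: det = -1·-1 − (1)² = 0, trace = -2.
det = 0 so one eigenvalue is zero; the form is semidefinite with the sign of the trace.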